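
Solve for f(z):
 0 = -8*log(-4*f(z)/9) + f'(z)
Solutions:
 -Integral(1/(log(-_y) - 2*log(3) + 2*log(2)), (_y, f(z)))/8 = C1 - z


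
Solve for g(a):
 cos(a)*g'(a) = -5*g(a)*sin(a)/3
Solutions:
 g(a) = C1*cos(a)^(5/3)


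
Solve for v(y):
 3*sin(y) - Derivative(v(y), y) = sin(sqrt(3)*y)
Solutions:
 v(y) = C1 - 3*cos(y) + sqrt(3)*cos(sqrt(3)*y)/3


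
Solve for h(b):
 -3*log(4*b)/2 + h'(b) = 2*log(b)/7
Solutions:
 h(b) = C1 + 25*b*log(b)/14 - 25*b/14 + 3*b*log(2)


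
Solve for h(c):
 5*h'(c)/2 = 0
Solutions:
 h(c) = C1


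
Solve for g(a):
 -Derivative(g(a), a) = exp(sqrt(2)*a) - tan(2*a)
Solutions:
 g(a) = C1 - sqrt(2)*exp(sqrt(2)*a)/2 - log(cos(2*a))/2


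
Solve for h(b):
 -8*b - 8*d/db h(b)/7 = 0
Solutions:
 h(b) = C1 - 7*b^2/2


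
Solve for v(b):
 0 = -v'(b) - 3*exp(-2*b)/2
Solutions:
 v(b) = C1 + 3*exp(-2*b)/4


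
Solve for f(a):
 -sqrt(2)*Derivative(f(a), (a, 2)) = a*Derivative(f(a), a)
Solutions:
 f(a) = C1 + C2*erf(2^(1/4)*a/2)


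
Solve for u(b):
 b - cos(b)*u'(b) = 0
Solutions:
 u(b) = C1 + Integral(b/cos(b), b)


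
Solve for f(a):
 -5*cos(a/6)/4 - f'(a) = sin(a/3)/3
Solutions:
 f(a) = C1 - 15*sin(a/6)/2 + cos(a/3)


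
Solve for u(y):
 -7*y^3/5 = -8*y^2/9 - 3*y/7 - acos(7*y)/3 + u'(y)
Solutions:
 u(y) = C1 - 7*y^4/20 + 8*y^3/27 + 3*y^2/14 + y*acos(7*y)/3 - sqrt(1 - 49*y^2)/21


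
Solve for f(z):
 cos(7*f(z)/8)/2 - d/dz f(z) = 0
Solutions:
 -z/2 - 4*log(sin(7*f(z)/8) - 1)/7 + 4*log(sin(7*f(z)/8) + 1)/7 = C1


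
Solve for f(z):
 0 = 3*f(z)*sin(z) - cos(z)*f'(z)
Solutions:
 f(z) = C1/cos(z)^3


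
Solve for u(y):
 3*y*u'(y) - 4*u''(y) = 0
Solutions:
 u(y) = C1 + C2*erfi(sqrt(6)*y/4)


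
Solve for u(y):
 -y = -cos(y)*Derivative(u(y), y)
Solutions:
 u(y) = C1 + Integral(y/cos(y), y)


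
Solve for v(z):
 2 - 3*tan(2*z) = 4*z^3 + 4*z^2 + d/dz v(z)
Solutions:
 v(z) = C1 - z^4 - 4*z^3/3 + 2*z + 3*log(cos(2*z))/2


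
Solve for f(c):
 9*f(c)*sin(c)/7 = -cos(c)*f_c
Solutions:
 f(c) = C1*cos(c)^(9/7)


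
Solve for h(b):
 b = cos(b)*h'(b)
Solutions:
 h(b) = C1 + Integral(b/cos(b), b)


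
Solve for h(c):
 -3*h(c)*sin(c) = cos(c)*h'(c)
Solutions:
 h(c) = C1*cos(c)^3


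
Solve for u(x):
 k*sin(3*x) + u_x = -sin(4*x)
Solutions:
 u(x) = C1 + k*cos(3*x)/3 + cos(4*x)/4


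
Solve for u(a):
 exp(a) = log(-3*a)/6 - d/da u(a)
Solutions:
 u(a) = C1 + a*log(-a)/6 + a*(-1 + log(3))/6 - exp(a)


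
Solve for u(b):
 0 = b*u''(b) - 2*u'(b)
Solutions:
 u(b) = C1 + C2*b^3


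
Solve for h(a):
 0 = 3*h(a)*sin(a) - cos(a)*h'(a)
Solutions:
 h(a) = C1/cos(a)^3


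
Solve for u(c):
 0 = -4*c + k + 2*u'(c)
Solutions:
 u(c) = C1 + c^2 - c*k/2


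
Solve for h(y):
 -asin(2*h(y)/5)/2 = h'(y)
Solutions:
 Integral(1/asin(2*_y/5), (_y, h(y))) = C1 - y/2


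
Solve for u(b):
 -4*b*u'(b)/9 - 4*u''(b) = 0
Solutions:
 u(b) = C1 + C2*erf(sqrt(2)*b/6)


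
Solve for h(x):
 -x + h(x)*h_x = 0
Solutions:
 h(x) = -sqrt(C1 + x^2)
 h(x) = sqrt(C1 + x^2)


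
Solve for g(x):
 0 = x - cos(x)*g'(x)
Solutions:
 g(x) = C1 + Integral(x/cos(x), x)


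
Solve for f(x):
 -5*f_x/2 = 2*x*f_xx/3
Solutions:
 f(x) = C1 + C2/x^(11/4)


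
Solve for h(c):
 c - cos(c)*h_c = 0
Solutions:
 h(c) = C1 + Integral(c/cos(c), c)


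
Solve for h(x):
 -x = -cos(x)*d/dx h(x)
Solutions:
 h(x) = C1 + Integral(x/cos(x), x)


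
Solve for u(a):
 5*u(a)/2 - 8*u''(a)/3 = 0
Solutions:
 u(a) = C1*exp(-sqrt(15)*a/4) + C2*exp(sqrt(15)*a/4)


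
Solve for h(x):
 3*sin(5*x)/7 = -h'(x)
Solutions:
 h(x) = C1 + 3*cos(5*x)/35


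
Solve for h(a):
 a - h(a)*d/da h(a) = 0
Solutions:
 h(a) = -sqrt(C1 + a^2)
 h(a) = sqrt(C1 + a^2)


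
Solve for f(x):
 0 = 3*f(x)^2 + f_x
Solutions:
 f(x) = 1/(C1 + 3*x)


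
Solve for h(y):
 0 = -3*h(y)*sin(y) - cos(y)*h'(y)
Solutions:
 h(y) = C1*cos(y)^3


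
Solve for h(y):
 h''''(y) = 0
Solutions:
 h(y) = C1 + C2*y + C3*y^2 + C4*y^3


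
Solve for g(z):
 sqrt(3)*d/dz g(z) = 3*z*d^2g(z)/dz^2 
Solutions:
 g(z) = C1 + C2*z^(sqrt(3)/3 + 1)


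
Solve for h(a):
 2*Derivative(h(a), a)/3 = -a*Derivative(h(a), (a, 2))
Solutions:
 h(a) = C1 + C2*a^(1/3)


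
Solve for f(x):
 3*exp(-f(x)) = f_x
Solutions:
 f(x) = log(C1 + 3*x)


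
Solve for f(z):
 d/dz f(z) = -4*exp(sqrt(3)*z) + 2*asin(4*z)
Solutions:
 f(z) = C1 + 2*z*asin(4*z) + sqrt(1 - 16*z^2)/2 - 4*sqrt(3)*exp(sqrt(3)*z)/3


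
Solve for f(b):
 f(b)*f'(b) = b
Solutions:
 f(b) = -sqrt(C1 + b^2)
 f(b) = sqrt(C1 + b^2)


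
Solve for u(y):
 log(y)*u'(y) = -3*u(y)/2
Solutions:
 u(y) = C1*exp(-3*li(y)/2)


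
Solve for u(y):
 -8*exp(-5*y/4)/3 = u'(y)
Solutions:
 u(y) = C1 + 32*exp(-5*y/4)/15


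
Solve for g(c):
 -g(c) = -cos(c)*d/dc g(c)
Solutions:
 g(c) = C1*sqrt(sin(c) + 1)/sqrt(sin(c) - 1)


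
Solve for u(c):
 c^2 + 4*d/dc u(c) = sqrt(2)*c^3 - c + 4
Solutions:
 u(c) = C1 + sqrt(2)*c^4/16 - c^3/12 - c^2/8 + c


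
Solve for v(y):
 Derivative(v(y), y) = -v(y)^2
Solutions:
 v(y) = 1/(C1 + y)


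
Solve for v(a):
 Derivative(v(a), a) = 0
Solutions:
 v(a) = C1


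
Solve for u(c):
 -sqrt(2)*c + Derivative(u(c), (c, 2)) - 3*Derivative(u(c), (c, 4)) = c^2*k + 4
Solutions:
 u(c) = C1 + C2*c + C3*exp(-sqrt(3)*c/3) + C4*exp(sqrt(3)*c/3) + c^4*k/12 + sqrt(2)*c^3/6 + c^2*(3*k + 2)


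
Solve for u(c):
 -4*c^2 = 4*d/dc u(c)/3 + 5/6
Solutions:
 u(c) = C1 - c^3 - 5*c/8


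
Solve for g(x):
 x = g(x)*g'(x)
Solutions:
 g(x) = -sqrt(C1 + x^2)
 g(x) = sqrt(C1 + x^2)


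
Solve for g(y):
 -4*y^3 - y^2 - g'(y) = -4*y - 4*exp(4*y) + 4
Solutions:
 g(y) = C1 - y^4 - y^3/3 + 2*y^2 - 4*y + exp(4*y)


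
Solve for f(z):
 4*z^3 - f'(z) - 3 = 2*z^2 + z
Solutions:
 f(z) = C1 + z^4 - 2*z^3/3 - z^2/2 - 3*z


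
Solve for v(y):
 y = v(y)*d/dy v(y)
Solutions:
 v(y) = -sqrt(C1 + y^2)
 v(y) = sqrt(C1 + y^2)


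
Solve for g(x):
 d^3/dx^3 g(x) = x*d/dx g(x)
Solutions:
 g(x) = C1 + Integral(C2*airyai(x) + C3*airybi(x), x)


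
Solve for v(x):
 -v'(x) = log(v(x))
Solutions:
 li(v(x)) = C1 - x


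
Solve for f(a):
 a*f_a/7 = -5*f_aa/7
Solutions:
 f(a) = C1 + C2*erf(sqrt(10)*a/10)


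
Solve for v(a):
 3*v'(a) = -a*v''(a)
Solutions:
 v(a) = C1 + C2/a^2


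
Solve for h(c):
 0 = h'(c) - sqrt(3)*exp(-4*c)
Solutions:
 h(c) = C1 - sqrt(3)*exp(-4*c)/4


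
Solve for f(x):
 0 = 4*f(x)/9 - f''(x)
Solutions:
 f(x) = C1*exp(-2*x/3) + C2*exp(2*x/3)


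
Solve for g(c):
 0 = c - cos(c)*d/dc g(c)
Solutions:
 g(c) = C1 + Integral(c/cos(c), c)


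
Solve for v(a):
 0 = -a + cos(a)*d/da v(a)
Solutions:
 v(a) = C1 + Integral(a/cos(a), a)


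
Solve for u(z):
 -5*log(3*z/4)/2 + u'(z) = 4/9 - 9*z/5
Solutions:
 u(z) = C1 - 9*z^2/10 + 5*z*log(z)/2 - 5*z*log(2) - 37*z/18 + 5*z*log(3)/2


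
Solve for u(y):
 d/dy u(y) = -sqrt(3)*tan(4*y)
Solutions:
 u(y) = C1 + sqrt(3)*log(cos(4*y))/4


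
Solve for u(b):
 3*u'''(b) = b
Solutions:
 u(b) = C1 + C2*b + C3*b^2 + b^4/72


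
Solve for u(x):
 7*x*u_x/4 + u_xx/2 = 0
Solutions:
 u(x) = C1 + C2*erf(sqrt(7)*x/2)


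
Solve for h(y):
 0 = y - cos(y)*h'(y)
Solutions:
 h(y) = C1 + Integral(y/cos(y), y)


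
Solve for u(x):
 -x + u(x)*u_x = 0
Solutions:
 u(x) = -sqrt(C1 + x^2)
 u(x) = sqrt(C1 + x^2)


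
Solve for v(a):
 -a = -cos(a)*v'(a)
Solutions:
 v(a) = C1 + Integral(a/cos(a), a)


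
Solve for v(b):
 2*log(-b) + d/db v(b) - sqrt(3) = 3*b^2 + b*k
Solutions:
 v(b) = C1 + b^3 + b^2*k/2 - 2*b*log(-b) + b*(sqrt(3) + 2)


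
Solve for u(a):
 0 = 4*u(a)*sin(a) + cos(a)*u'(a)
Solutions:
 u(a) = C1*cos(a)^4


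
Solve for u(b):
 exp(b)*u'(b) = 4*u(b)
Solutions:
 u(b) = C1*exp(-4*exp(-b))


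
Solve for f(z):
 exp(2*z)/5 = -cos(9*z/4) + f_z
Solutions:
 f(z) = C1 + exp(2*z)/10 + 4*sin(9*z/4)/9


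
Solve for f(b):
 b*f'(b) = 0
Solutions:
 f(b) = C1


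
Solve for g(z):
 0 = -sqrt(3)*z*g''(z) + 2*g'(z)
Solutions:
 g(z) = C1 + C2*z^(1 + 2*sqrt(3)/3)


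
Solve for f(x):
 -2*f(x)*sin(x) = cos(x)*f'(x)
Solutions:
 f(x) = C1*cos(x)^2


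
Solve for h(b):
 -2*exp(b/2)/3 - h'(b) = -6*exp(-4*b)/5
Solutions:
 h(b) = C1 - 4*exp(b/2)/3 - 3*exp(-4*b)/10


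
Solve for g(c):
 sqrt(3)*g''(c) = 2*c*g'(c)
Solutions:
 g(c) = C1 + C2*erfi(3^(3/4)*c/3)


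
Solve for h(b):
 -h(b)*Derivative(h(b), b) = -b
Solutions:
 h(b) = -sqrt(C1 + b^2)
 h(b) = sqrt(C1 + b^2)


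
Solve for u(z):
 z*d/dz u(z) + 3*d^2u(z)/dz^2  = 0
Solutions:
 u(z) = C1 + C2*erf(sqrt(6)*z/6)


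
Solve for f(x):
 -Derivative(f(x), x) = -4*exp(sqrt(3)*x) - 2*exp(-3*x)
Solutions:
 f(x) = C1 + 4*sqrt(3)*exp(sqrt(3)*x)/3 - 2*exp(-3*x)/3


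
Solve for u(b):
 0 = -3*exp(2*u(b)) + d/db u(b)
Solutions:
 u(b) = log(-sqrt(-1/(C1 + 3*b))) - log(2)/2
 u(b) = log(-1/(C1 + 3*b))/2 - log(2)/2


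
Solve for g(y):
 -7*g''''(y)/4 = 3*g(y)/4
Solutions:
 g(y) = (C1*sin(sqrt(2)*3^(1/4)*7^(3/4)*y/14) + C2*cos(sqrt(2)*3^(1/4)*7^(3/4)*y/14))*exp(-sqrt(2)*3^(1/4)*7^(3/4)*y/14) + (C3*sin(sqrt(2)*3^(1/4)*7^(3/4)*y/14) + C4*cos(sqrt(2)*3^(1/4)*7^(3/4)*y/14))*exp(sqrt(2)*3^(1/4)*7^(3/4)*y/14)


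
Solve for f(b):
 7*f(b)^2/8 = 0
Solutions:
 f(b) = 0


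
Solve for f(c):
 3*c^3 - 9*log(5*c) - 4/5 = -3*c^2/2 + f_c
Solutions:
 f(c) = C1 + 3*c^4/4 + c^3/2 - 9*c*log(c) - 9*c*log(5) + 41*c/5


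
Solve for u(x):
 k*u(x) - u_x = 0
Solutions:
 u(x) = C1*exp(k*x)


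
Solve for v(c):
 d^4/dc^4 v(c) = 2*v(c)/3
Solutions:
 v(c) = C1*exp(-2^(1/4)*3^(3/4)*c/3) + C2*exp(2^(1/4)*3^(3/4)*c/3) + C3*sin(2^(1/4)*3^(3/4)*c/3) + C4*cos(2^(1/4)*3^(3/4)*c/3)


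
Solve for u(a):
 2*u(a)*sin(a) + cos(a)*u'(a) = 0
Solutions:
 u(a) = C1*cos(a)^2


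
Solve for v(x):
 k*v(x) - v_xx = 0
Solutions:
 v(x) = C1*exp(-sqrt(k)*x) + C2*exp(sqrt(k)*x)


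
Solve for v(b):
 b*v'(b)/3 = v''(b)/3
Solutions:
 v(b) = C1 + C2*erfi(sqrt(2)*b/2)


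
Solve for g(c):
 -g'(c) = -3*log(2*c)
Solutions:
 g(c) = C1 + 3*c*log(c) - 3*c + c*log(8)


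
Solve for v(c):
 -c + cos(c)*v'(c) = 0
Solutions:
 v(c) = C1 + Integral(c/cos(c), c)


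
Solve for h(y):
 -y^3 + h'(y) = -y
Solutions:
 h(y) = C1 + y^4/4 - y^2/2


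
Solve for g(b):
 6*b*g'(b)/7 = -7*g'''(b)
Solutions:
 g(b) = C1 + Integral(C2*airyai(-42^(1/3)*b/7) + C3*airybi(-42^(1/3)*b/7), b)


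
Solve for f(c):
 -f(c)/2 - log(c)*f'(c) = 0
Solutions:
 f(c) = C1*exp(-li(c)/2)


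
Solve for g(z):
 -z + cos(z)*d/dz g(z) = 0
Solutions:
 g(z) = C1 + Integral(z/cos(z), z)


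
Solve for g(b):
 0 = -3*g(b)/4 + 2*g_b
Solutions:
 g(b) = C1*exp(3*b/8)


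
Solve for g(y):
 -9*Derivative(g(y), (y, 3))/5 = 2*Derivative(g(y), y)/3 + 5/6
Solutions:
 g(y) = C1 + C2*sin(sqrt(30)*y/9) + C3*cos(sqrt(30)*y/9) - 5*y/4


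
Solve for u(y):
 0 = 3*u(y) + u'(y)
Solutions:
 u(y) = C1*exp(-3*y)


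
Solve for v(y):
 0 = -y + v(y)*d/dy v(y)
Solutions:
 v(y) = -sqrt(C1 + y^2)
 v(y) = sqrt(C1 + y^2)


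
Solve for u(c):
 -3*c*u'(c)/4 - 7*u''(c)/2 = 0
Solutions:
 u(c) = C1 + C2*erf(sqrt(21)*c/14)


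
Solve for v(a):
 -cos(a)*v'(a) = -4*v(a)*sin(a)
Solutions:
 v(a) = C1/cos(a)^4


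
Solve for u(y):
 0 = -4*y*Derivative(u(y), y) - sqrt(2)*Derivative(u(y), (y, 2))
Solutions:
 u(y) = C1 + C2*erf(2^(1/4)*y)


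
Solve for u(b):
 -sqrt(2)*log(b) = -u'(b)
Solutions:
 u(b) = C1 + sqrt(2)*b*log(b) - sqrt(2)*b


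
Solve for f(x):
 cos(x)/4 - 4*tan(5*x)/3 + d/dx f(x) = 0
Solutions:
 f(x) = C1 - 4*log(cos(5*x))/15 - sin(x)/4


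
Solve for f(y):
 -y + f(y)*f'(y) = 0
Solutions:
 f(y) = -sqrt(C1 + y^2)
 f(y) = sqrt(C1 + y^2)


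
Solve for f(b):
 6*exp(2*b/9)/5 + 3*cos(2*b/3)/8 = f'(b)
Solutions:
 f(b) = C1 + 27*exp(2*b/9)/5 + 9*sin(2*b/3)/16


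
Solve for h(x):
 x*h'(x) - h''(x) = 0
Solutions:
 h(x) = C1 + C2*erfi(sqrt(2)*x/2)


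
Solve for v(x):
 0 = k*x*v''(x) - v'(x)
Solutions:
 v(x) = C1 + x^(((re(k) + 1)*re(k) + im(k)^2)/(re(k)^2 + im(k)^2))*(C2*sin(log(x)*Abs(im(k))/(re(k)^2 + im(k)^2)) + C3*cos(log(x)*im(k)/(re(k)^2 + im(k)^2)))


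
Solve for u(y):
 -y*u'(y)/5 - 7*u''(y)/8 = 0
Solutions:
 u(y) = C1 + C2*erf(2*sqrt(35)*y/35)


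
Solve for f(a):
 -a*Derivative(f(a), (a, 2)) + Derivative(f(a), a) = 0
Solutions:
 f(a) = C1 + C2*a^2


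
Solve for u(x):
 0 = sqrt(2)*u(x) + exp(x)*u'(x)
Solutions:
 u(x) = C1*exp(sqrt(2)*exp(-x))


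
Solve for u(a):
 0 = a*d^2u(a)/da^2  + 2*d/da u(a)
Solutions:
 u(a) = C1 + C2/a


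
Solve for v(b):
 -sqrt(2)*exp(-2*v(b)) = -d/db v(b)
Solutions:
 v(b) = log(-sqrt(C1 + 2*sqrt(2)*b))
 v(b) = log(C1 + 2*sqrt(2)*b)/2


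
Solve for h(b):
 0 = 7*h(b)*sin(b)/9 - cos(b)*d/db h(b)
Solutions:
 h(b) = C1/cos(b)^(7/9)


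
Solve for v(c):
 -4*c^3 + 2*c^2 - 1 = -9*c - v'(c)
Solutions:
 v(c) = C1 + c^4 - 2*c^3/3 - 9*c^2/2 + c


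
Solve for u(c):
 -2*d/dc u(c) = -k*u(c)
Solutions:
 u(c) = C1*exp(c*k/2)


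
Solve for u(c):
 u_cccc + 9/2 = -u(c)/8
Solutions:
 u(c) = (C1*sin(2^(3/4)*c/4) + C2*cos(2^(3/4)*c/4))*exp(-2^(3/4)*c/4) + (C3*sin(2^(3/4)*c/4) + C4*cos(2^(3/4)*c/4))*exp(2^(3/4)*c/4) - 36


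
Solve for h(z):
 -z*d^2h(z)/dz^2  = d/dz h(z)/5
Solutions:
 h(z) = C1 + C2*z^(4/5)


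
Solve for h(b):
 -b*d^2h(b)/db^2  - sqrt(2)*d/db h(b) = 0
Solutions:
 h(b) = C1 + C2*b^(1 - sqrt(2))


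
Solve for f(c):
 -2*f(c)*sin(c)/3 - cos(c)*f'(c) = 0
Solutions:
 f(c) = C1*cos(c)^(2/3)


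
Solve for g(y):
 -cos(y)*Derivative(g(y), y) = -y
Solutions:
 g(y) = C1 + Integral(y/cos(y), y)


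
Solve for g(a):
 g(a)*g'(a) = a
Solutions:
 g(a) = -sqrt(C1 + a^2)
 g(a) = sqrt(C1 + a^2)


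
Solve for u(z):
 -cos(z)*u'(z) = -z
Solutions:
 u(z) = C1 + Integral(z/cos(z), z)


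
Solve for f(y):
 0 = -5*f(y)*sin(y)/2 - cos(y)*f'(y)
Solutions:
 f(y) = C1*cos(y)^(5/2)


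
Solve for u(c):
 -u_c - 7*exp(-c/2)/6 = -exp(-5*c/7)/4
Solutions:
 u(c) = C1 + 7*exp(-c/2)/3 - 7*exp(-5*c/7)/20


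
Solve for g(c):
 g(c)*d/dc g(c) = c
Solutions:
 g(c) = -sqrt(C1 + c^2)
 g(c) = sqrt(C1 + c^2)


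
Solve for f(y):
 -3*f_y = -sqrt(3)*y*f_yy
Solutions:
 f(y) = C1 + C2*y^(1 + sqrt(3))


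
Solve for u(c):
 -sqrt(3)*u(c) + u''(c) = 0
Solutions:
 u(c) = C1*exp(-3^(1/4)*c) + C2*exp(3^(1/4)*c)


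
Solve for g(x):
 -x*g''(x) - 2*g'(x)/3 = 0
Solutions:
 g(x) = C1 + C2*x^(1/3)


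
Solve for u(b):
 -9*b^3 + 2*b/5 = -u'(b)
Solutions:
 u(b) = C1 + 9*b^4/4 - b^2/5


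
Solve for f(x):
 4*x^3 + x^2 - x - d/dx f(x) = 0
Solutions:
 f(x) = C1 + x^4 + x^3/3 - x^2/2


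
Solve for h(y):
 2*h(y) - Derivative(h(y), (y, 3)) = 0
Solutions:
 h(y) = C3*exp(2^(1/3)*y) + (C1*sin(2^(1/3)*sqrt(3)*y/2) + C2*cos(2^(1/3)*sqrt(3)*y/2))*exp(-2^(1/3)*y/2)


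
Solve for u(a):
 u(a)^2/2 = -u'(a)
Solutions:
 u(a) = 2/(C1 + a)


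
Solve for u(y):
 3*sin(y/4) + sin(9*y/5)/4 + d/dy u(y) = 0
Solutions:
 u(y) = C1 + 12*cos(y/4) + 5*cos(9*y/5)/36


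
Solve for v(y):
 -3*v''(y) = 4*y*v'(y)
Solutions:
 v(y) = C1 + C2*erf(sqrt(6)*y/3)


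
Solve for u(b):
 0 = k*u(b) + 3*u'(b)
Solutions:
 u(b) = C1*exp(-b*k/3)


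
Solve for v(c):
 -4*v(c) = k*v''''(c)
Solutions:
 v(c) = C1*exp(-sqrt(2)*c*(-1/k)^(1/4)) + C2*exp(sqrt(2)*c*(-1/k)^(1/4)) + C3*exp(-sqrt(2)*I*c*(-1/k)^(1/4)) + C4*exp(sqrt(2)*I*c*(-1/k)^(1/4))


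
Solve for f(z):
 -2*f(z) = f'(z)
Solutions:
 f(z) = C1*exp(-2*z)


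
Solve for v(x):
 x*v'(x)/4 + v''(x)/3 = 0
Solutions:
 v(x) = C1 + C2*erf(sqrt(6)*x/4)


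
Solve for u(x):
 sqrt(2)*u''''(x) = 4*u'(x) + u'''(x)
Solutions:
 u(x) = C1 + C2*exp(x*(-2^(1/3)*(12*sqrt(165) + 109*sqrt(2))^(1/3) - 2^(2/3)/(12*sqrt(165) + 109*sqrt(2))^(1/3) + 2*sqrt(2))/12)*sin(2^(1/3)*sqrt(3)*x*(-(12*sqrt(165) + 109*sqrt(2))^(1/3) + 2^(1/3)/(12*sqrt(165) + 109*sqrt(2))^(1/3))/12) + C3*exp(x*(-2^(1/3)*(12*sqrt(165) + 109*sqrt(2))^(1/3) - 2^(2/3)/(12*sqrt(165) + 109*sqrt(2))^(1/3) + 2*sqrt(2))/12)*cos(2^(1/3)*sqrt(3)*x*(-(12*sqrt(165) + 109*sqrt(2))^(1/3) + 2^(1/3)/(12*sqrt(165) + 109*sqrt(2))^(1/3))/12) + C4*exp(x*(2^(2/3)/(12*sqrt(165) + 109*sqrt(2))^(1/3) + sqrt(2) + 2^(1/3)*(12*sqrt(165) + 109*sqrt(2))^(1/3))/6)


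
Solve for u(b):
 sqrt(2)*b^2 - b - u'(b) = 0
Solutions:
 u(b) = C1 + sqrt(2)*b^3/3 - b^2/2


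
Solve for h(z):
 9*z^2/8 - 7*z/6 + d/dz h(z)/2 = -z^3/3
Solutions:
 h(z) = C1 - z^4/6 - 3*z^3/4 + 7*z^2/6


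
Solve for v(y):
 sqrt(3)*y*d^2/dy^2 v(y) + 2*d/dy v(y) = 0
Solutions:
 v(y) = C1 + C2*y^(1 - 2*sqrt(3)/3)


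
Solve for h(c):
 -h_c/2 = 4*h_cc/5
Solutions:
 h(c) = C1 + C2*exp(-5*c/8)


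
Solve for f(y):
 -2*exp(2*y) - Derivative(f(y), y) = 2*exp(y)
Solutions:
 f(y) = C1 - exp(2*y) - 2*exp(y)


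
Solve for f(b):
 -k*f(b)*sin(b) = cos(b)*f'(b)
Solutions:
 f(b) = C1*exp(k*log(cos(b)))


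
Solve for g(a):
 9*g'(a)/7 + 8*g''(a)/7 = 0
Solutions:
 g(a) = C1 + C2*exp(-9*a/8)


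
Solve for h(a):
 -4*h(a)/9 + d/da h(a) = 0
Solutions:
 h(a) = C1*exp(4*a/9)


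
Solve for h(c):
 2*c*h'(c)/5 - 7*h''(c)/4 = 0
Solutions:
 h(c) = C1 + C2*erfi(2*sqrt(35)*c/35)


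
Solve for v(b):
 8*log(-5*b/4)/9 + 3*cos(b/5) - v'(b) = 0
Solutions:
 v(b) = C1 + 8*b*log(-b)/9 - 16*b*log(2)/9 - 8*b/9 + 8*b*log(5)/9 + 15*sin(b/5)


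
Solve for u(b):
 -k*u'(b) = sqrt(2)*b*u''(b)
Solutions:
 u(b) = C1 + b^(-sqrt(2)*re(k)/2 + 1)*(C2*sin(sqrt(2)*log(b)*Abs(im(k))/2) + C3*cos(sqrt(2)*log(b)*im(k)/2))


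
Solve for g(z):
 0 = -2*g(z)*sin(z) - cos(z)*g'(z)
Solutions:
 g(z) = C1*cos(z)^2


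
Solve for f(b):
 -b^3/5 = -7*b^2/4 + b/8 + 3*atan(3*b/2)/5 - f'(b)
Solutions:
 f(b) = C1 + b^4/20 - 7*b^3/12 + b^2/16 + 3*b*atan(3*b/2)/5 - log(9*b^2 + 4)/5


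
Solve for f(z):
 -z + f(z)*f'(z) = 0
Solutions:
 f(z) = -sqrt(C1 + z^2)
 f(z) = sqrt(C1 + z^2)


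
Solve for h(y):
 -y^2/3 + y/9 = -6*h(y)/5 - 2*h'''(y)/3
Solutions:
 h(y) = C3*exp(-15^(2/3)*y/5) + 5*y^2/18 - 5*y/54 + (C1*sin(3*3^(1/6)*5^(2/3)*y/10) + C2*cos(3*3^(1/6)*5^(2/3)*y/10))*exp(15^(2/3)*y/10)


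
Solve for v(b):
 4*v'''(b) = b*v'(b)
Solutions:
 v(b) = C1 + Integral(C2*airyai(2^(1/3)*b/2) + C3*airybi(2^(1/3)*b/2), b)


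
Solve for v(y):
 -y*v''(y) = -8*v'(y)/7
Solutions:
 v(y) = C1 + C2*y^(15/7)


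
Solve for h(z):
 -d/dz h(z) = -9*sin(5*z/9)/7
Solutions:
 h(z) = C1 - 81*cos(5*z/9)/35


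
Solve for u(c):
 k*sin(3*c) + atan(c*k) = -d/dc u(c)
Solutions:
 u(c) = C1 + k*cos(3*c)/3 - Piecewise((c*atan(c*k) - log(c^2*k^2 + 1)/(2*k), Ne(k, 0)), (0, True))


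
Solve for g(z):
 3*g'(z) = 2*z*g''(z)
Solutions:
 g(z) = C1 + C2*z^(5/2)


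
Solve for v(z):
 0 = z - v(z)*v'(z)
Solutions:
 v(z) = -sqrt(C1 + z^2)
 v(z) = sqrt(C1 + z^2)


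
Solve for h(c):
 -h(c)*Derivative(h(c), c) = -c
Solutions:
 h(c) = -sqrt(C1 + c^2)
 h(c) = sqrt(C1 + c^2)


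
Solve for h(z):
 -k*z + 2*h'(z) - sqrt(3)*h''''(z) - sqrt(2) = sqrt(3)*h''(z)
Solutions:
 h(z) = C1 + C2*exp(sqrt(3)*z*(-(3 + sqrt(10))^(1/3) + (3 + sqrt(10))^(-1/3))/6)*sin(z*((3 + sqrt(10))^(-1/3) + (3 + sqrt(10))^(1/3))/2) + C3*exp(sqrt(3)*z*(-(3 + sqrt(10))^(1/3) + (3 + sqrt(10))^(-1/3))/6)*cos(z*((3 + sqrt(10))^(-1/3) + (3 + sqrt(10))^(1/3))/2) + C4*exp(-sqrt(3)*z*(-(3 + sqrt(10))^(1/3) + (3 + sqrt(10))^(-1/3))/3) + k*z^2/4 + sqrt(3)*k*z/4 + sqrt(2)*z/2


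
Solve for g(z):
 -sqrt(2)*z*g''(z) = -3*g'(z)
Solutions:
 g(z) = C1 + C2*z^(1 + 3*sqrt(2)/2)


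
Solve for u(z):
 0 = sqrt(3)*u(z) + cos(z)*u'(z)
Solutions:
 u(z) = C1*(sin(z) - 1)^(sqrt(3)/2)/(sin(z) + 1)^(sqrt(3)/2)


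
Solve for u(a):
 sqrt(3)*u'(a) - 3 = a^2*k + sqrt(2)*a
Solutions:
 u(a) = C1 + sqrt(3)*a^3*k/9 + sqrt(6)*a^2/6 + sqrt(3)*a


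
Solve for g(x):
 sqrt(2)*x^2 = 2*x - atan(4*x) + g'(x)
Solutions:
 g(x) = C1 + sqrt(2)*x^3/3 - x^2 + x*atan(4*x) - log(16*x^2 + 1)/8


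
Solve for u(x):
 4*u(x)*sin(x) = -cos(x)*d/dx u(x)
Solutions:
 u(x) = C1*cos(x)^4


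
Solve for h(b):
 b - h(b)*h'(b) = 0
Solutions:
 h(b) = -sqrt(C1 + b^2)
 h(b) = sqrt(C1 + b^2)


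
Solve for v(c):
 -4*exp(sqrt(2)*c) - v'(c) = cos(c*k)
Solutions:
 v(c) = C1 - 2*sqrt(2)*exp(sqrt(2)*c) - sin(c*k)/k


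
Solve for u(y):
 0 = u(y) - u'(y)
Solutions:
 u(y) = C1*exp(y)


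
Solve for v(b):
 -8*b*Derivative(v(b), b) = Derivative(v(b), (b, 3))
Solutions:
 v(b) = C1 + Integral(C2*airyai(-2*b) + C3*airybi(-2*b), b)


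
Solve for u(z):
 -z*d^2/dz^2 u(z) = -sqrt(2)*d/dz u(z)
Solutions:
 u(z) = C1 + C2*z^(1 + sqrt(2))


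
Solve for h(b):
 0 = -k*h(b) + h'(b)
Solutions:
 h(b) = C1*exp(b*k)


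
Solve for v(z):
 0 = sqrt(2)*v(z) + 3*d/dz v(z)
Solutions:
 v(z) = C1*exp(-sqrt(2)*z/3)


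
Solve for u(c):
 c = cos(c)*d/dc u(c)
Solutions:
 u(c) = C1 + Integral(c/cos(c), c)


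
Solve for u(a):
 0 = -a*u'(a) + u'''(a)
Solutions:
 u(a) = C1 + Integral(C2*airyai(a) + C3*airybi(a), a)


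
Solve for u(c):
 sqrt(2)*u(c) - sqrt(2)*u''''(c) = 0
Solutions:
 u(c) = C1*exp(-c) + C2*exp(c) + C3*sin(c) + C4*cos(c)


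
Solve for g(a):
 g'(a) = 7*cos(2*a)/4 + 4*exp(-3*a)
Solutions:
 g(a) = C1 + 7*sin(2*a)/8 - 4*exp(-3*a)/3


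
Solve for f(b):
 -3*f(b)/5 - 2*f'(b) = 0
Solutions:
 f(b) = C1*exp(-3*b/10)


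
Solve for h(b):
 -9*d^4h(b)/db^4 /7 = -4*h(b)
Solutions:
 h(b) = C1*exp(-sqrt(6)*7^(1/4)*b/3) + C2*exp(sqrt(6)*7^(1/4)*b/3) + C3*sin(sqrt(6)*7^(1/4)*b/3) + C4*cos(sqrt(6)*7^(1/4)*b/3)


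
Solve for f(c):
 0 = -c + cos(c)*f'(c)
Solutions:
 f(c) = C1 + Integral(c/cos(c), c)


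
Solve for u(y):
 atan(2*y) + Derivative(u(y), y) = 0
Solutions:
 u(y) = C1 - y*atan(2*y) + log(4*y^2 + 1)/4


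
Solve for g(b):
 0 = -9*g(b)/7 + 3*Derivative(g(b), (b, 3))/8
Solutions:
 g(b) = C3*exp(2*3^(1/3)*7^(2/3)*b/7) + (C1*sin(3^(5/6)*7^(2/3)*b/7) + C2*cos(3^(5/6)*7^(2/3)*b/7))*exp(-3^(1/3)*7^(2/3)*b/7)


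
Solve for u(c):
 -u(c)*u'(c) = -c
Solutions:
 u(c) = -sqrt(C1 + c^2)
 u(c) = sqrt(C1 + c^2)


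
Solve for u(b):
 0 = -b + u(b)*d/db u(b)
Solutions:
 u(b) = -sqrt(C1 + b^2)
 u(b) = sqrt(C1 + b^2)


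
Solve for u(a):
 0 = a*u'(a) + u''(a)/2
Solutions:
 u(a) = C1 + C2*erf(a)


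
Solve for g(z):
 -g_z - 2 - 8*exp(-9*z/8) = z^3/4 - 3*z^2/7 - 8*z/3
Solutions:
 g(z) = C1 - z^4/16 + z^3/7 + 4*z^2/3 - 2*z + 64*exp(-9*z/8)/9


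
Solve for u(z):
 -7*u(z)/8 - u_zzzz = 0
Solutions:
 u(z) = (C1*sin(2^(3/4)*7^(1/4)*z/4) + C2*cos(2^(3/4)*7^(1/4)*z/4))*exp(-2^(3/4)*7^(1/4)*z/4) + (C3*sin(2^(3/4)*7^(1/4)*z/4) + C4*cos(2^(3/4)*7^(1/4)*z/4))*exp(2^(3/4)*7^(1/4)*z/4)


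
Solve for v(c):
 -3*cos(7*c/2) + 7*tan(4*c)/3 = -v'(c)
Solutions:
 v(c) = C1 + 7*log(cos(4*c))/12 + 6*sin(7*c/2)/7


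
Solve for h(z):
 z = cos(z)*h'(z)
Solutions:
 h(z) = C1 + Integral(z/cos(z), z)


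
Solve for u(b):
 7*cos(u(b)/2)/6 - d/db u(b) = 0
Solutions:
 -7*b/6 - log(sin(u(b)/2) - 1) + log(sin(u(b)/2) + 1) = C1


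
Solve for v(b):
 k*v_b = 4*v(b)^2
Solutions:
 v(b) = -k/(C1*k + 4*b)


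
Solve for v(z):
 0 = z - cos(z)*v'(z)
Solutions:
 v(z) = C1 + Integral(z/cos(z), z)


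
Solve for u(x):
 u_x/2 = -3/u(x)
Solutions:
 u(x) = -sqrt(C1 - 12*x)
 u(x) = sqrt(C1 - 12*x)


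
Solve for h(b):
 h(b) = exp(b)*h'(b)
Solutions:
 h(b) = C1*exp(-exp(-b))


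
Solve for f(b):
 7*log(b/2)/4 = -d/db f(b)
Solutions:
 f(b) = C1 - 7*b*log(b)/4 + 7*b*log(2)/4 + 7*b/4


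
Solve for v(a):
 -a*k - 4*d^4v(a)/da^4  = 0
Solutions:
 v(a) = C1 + C2*a + C3*a^2 + C4*a^3 - a^5*k/480


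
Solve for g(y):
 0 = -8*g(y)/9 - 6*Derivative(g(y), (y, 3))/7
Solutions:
 g(y) = C3*exp(-28^(1/3)*y/3) + (C1*sin(28^(1/3)*sqrt(3)*y/6) + C2*cos(28^(1/3)*sqrt(3)*y/6))*exp(28^(1/3)*y/6)


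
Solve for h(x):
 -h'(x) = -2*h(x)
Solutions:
 h(x) = C1*exp(2*x)


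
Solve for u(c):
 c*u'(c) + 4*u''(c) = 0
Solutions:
 u(c) = C1 + C2*erf(sqrt(2)*c/4)


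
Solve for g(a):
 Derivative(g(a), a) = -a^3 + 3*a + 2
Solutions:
 g(a) = C1 - a^4/4 + 3*a^2/2 + 2*a


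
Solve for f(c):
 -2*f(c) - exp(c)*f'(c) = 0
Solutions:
 f(c) = C1*exp(2*exp(-c))


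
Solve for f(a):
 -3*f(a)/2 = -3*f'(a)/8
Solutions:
 f(a) = C1*exp(4*a)


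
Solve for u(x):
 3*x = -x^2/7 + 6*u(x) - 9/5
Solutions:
 u(x) = x^2/42 + x/2 + 3/10


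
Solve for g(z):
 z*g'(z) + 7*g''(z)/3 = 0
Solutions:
 g(z) = C1 + C2*erf(sqrt(42)*z/14)


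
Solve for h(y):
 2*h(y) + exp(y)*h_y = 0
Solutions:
 h(y) = C1*exp(2*exp(-y))


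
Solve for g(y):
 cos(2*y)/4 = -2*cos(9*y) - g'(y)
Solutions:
 g(y) = C1 - sin(2*y)/8 - 2*sin(9*y)/9


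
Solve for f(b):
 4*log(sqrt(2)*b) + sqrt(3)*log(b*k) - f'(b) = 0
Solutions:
 f(b) = C1 + b*(sqrt(3)*log(k) - 4 - sqrt(3) + 2*log(2)) + b*(sqrt(3) + 4)*log(b)


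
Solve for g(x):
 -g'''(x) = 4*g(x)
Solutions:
 g(x) = C3*exp(-2^(2/3)*x) + (C1*sin(2^(2/3)*sqrt(3)*x/2) + C2*cos(2^(2/3)*sqrt(3)*x/2))*exp(2^(2/3)*x/2)


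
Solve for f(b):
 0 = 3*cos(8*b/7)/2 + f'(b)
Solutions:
 f(b) = C1 - 21*sin(8*b/7)/16


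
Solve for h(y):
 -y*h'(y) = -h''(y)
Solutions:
 h(y) = C1 + C2*erfi(sqrt(2)*y/2)


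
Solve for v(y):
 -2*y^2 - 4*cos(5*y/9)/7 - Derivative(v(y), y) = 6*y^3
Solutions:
 v(y) = C1 - 3*y^4/2 - 2*y^3/3 - 36*sin(5*y/9)/35


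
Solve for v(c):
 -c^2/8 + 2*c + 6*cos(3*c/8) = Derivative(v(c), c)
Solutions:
 v(c) = C1 - c^3/24 + c^2 + 16*sin(3*c/8)


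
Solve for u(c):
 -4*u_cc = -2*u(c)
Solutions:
 u(c) = C1*exp(-sqrt(2)*c/2) + C2*exp(sqrt(2)*c/2)


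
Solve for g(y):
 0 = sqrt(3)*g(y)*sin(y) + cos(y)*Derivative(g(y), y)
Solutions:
 g(y) = C1*cos(y)^(sqrt(3))


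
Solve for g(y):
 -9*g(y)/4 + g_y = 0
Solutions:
 g(y) = C1*exp(9*y/4)


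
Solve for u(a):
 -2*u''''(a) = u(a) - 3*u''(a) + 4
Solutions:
 u(a) = C1*exp(-a) + C2*exp(a) + C3*exp(-sqrt(2)*a/2) + C4*exp(sqrt(2)*a/2) - 4


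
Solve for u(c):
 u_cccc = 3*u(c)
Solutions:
 u(c) = C1*exp(-3^(1/4)*c) + C2*exp(3^(1/4)*c) + C3*sin(3^(1/4)*c) + C4*cos(3^(1/4)*c)


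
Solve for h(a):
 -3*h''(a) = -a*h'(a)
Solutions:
 h(a) = C1 + C2*erfi(sqrt(6)*a/6)


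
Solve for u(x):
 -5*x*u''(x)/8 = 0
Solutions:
 u(x) = C1 + C2*x


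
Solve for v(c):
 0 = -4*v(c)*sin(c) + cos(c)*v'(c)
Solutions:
 v(c) = C1/cos(c)^4


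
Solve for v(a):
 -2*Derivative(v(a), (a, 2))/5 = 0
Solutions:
 v(a) = C1 + C2*a


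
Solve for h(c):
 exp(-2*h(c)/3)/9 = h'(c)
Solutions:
 h(c) = 3*log(-sqrt(C1 + c)) - 6*log(3) + 3*log(6)/2
 h(c) = 3*log(C1 + c)/2 - 6*log(3) + 3*log(6)/2


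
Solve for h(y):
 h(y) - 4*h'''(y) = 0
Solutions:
 h(y) = C3*exp(2^(1/3)*y/2) + (C1*sin(2^(1/3)*sqrt(3)*y/4) + C2*cos(2^(1/3)*sqrt(3)*y/4))*exp(-2^(1/3)*y/4)


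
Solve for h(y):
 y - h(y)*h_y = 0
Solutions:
 h(y) = -sqrt(C1 + y^2)
 h(y) = sqrt(C1 + y^2)


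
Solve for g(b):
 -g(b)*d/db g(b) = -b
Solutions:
 g(b) = -sqrt(C1 + b^2)
 g(b) = sqrt(C1 + b^2)


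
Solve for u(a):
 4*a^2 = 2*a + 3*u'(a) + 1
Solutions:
 u(a) = C1 + 4*a^3/9 - a^2/3 - a/3


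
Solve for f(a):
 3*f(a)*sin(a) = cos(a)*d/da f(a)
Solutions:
 f(a) = C1/cos(a)^3


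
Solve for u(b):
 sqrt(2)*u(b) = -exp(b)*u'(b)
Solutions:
 u(b) = C1*exp(sqrt(2)*exp(-b))


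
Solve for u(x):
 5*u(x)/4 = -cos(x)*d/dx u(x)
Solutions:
 u(x) = C1*(sin(x) - 1)^(5/8)/(sin(x) + 1)^(5/8)


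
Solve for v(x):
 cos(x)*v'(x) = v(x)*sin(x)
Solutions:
 v(x) = C1/cos(x)


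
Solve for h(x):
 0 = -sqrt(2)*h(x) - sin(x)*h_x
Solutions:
 h(x) = C1*(cos(x) + 1)^(sqrt(2)/2)/(cos(x) - 1)^(sqrt(2)/2)


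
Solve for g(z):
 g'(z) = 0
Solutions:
 g(z) = C1


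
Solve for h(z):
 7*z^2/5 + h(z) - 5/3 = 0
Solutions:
 h(z) = 5/3 - 7*z^2/5


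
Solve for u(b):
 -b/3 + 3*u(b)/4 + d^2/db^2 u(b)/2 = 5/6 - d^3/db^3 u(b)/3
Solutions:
 u(b) = C1*exp(b*(-2 + (3*sqrt(11) + 10)^(-1/3) + (3*sqrt(11) + 10)^(1/3))/4)*sin(sqrt(3)*b*(-(3*sqrt(11) + 10)^(1/3) + (3*sqrt(11) + 10)^(-1/3))/4) + C2*exp(b*(-2 + (3*sqrt(11) + 10)^(-1/3) + (3*sqrt(11) + 10)^(1/3))/4)*cos(sqrt(3)*b*(-(3*sqrt(11) + 10)^(1/3) + (3*sqrt(11) + 10)^(-1/3))/4) + C3*exp(-b*((3*sqrt(11) + 10)^(-1/3) + 1 + (3*sqrt(11) + 10)^(1/3))/2) + 4*b/9 + 10/9


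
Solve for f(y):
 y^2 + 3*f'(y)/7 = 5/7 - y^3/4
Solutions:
 f(y) = C1 - 7*y^4/48 - 7*y^3/9 + 5*y/3


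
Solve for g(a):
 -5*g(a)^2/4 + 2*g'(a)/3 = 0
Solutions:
 g(a) = -8/(C1 + 15*a)


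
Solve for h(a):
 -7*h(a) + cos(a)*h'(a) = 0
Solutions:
 h(a) = C1*sqrt(sin(a) + 1)*(sin(a)^3 + 3*sin(a)^2 + 3*sin(a) + 1)/(sqrt(sin(a) - 1)*(sin(a)^3 - 3*sin(a)^2 + 3*sin(a) - 1))


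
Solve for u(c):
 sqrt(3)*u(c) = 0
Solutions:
 u(c) = 0


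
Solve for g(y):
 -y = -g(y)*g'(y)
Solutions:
 g(y) = -sqrt(C1 + y^2)
 g(y) = sqrt(C1 + y^2)


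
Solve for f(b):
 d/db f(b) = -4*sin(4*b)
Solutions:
 f(b) = C1 + cos(4*b)


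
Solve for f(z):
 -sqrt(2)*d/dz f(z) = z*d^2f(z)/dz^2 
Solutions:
 f(z) = C1 + C2*z^(1 - sqrt(2))


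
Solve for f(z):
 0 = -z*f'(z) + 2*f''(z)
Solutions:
 f(z) = C1 + C2*erfi(z/2)


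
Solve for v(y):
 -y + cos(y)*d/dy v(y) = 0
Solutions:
 v(y) = C1 + Integral(y/cos(y), y)


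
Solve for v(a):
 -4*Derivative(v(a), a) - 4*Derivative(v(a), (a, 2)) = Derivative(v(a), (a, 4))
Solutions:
 v(a) = C1 + C2*exp(-6^(1/3)*a*(-(9 + sqrt(129))^(1/3) + 2*6^(1/3)/(9 + sqrt(129))^(1/3))/6)*sin(2^(1/3)*3^(1/6)*a*(2^(1/3)/(9 + sqrt(129))^(1/3) + 3^(2/3)*(9 + sqrt(129))^(1/3)/6)) + C3*exp(-6^(1/3)*a*(-(9 + sqrt(129))^(1/3) + 2*6^(1/3)/(9 + sqrt(129))^(1/3))/6)*cos(2^(1/3)*3^(1/6)*a*(2^(1/3)/(9 + sqrt(129))^(1/3) + 3^(2/3)*(9 + sqrt(129))^(1/3)/6)) + C4*exp(6^(1/3)*a*(-(9 + sqrt(129))^(1/3) + 2*6^(1/3)/(9 + sqrt(129))^(1/3))/3)


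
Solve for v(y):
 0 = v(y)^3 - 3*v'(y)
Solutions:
 v(y) = -sqrt(6)*sqrt(-1/(C1 + y))/2
 v(y) = sqrt(6)*sqrt(-1/(C1 + y))/2


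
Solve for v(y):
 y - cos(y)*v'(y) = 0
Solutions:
 v(y) = C1 + Integral(y/cos(y), y)


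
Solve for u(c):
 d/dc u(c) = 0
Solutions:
 u(c) = C1


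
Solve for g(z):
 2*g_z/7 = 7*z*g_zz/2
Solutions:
 g(z) = C1 + C2*z^(53/49)


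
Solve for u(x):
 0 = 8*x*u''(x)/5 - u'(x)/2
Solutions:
 u(x) = C1 + C2*x^(21/16)


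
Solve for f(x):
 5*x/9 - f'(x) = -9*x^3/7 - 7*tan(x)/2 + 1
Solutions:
 f(x) = C1 + 9*x^4/28 + 5*x^2/18 - x - 7*log(cos(x))/2


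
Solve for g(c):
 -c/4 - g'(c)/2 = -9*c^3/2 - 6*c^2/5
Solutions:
 g(c) = C1 + 9*c^4/4 + 4*c^3/5 - c^2/4


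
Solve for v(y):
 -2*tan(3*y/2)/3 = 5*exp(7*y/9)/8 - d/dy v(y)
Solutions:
 v(y) = C1 + 45*exp(7*y/9)/56 - 4*log(cos(3*y/2))/9


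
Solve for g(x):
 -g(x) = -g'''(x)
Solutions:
 g(x) = C3*exp(x) + (C1*sin(sqrt(3)*x/2) + C2*cos(sqrt(3)*x/2))*exp(-x/2)


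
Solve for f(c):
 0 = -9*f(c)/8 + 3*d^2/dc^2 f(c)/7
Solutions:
 f(c) = C1*exp(-sqrt(42)*c/4) + C2*exp(sqrt(42)*c/4)


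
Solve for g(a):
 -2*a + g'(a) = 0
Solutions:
 g(a) = C1 + a^2


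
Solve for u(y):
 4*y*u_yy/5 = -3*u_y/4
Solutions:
 u(y) = C1 + C2*y^(1/16)


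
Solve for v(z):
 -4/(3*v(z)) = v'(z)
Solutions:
 v(z) = -sqrt(C1 - 24*z)/3
 v(z) = sqrt(C1 - 24*z)/3


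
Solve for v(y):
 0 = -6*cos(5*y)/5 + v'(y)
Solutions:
 v(y) = C1 + 6*sin(5*y)/25


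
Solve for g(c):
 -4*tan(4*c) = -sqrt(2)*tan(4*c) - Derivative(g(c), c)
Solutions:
 g(c) = C1 - log(cos(4*c)) + sqrt(2)*log(cos(4*c))/4


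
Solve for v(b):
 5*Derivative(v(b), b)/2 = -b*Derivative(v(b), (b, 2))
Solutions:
 v(b) = C1 + C2/b^(3/2)


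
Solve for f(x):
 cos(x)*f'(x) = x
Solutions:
 f(x) = C1 + Integral(x/cos(x), x)


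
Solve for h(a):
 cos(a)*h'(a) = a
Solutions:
 h(a) = C1 + Integral(a/cos(a), a)


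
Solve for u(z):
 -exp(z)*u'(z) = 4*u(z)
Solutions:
 u(z) = C1*exp(4*exp(-z))


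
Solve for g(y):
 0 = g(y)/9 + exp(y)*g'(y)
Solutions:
 g(y) = C1*exp(exp(-y)/9)


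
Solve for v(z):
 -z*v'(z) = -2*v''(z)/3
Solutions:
 v(z) = C1 + C2*erfi(sqrt(3)*z/2)


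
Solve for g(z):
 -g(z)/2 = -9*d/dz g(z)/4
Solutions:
 g(z) = C1*exp(2*z/9)


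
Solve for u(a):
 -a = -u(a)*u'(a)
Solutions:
 u(a) = -sqrt(C1 + a^2)
 u(a) = sqrt(C1 + a^2)


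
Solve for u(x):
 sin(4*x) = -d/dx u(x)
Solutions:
 u(x) = C1 + cos(4*x)/4


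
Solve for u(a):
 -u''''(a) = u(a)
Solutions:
 u(a) = (C1*sin(sqrt(2)*a/2) + C2*cos(sqrt(2)*a/2))*exp(-sqrt(2)*a/2) + (C3*sin(sqrt(2)*a/2) + C4*cos(sqrt(2)*a/2))*exp(sqrt(2)*a/2)


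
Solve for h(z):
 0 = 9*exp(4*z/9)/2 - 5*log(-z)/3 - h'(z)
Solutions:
 h(z) = C1 - 5*z*log(-z)/3 + 5*z/3 + 81*exp(4*z/9)/8


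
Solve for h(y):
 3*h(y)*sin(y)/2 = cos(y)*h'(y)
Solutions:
 h(y) = C1/cos(y)^(3/2)


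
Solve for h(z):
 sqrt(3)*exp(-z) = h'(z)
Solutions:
 h(z) = C1 - sqrt(3)*exp(-z)


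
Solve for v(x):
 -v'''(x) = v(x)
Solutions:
 v(x) = C3*exp(-x) + (C1*sin(sqrt(3)*x/2) + C2*cos(sqrt(3)*x/2))*exp(x/2)


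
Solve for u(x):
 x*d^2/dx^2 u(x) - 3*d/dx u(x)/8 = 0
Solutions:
 u(x) = C1 + C2*x^(11/8)


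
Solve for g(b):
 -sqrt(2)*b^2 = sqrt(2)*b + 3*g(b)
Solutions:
 g(b) = sqrt(2)*b*(-b - 1)/3


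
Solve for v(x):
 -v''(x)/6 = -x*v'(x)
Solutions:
 v(x) = C1 + C2*erfi(sqrt(3)*x)


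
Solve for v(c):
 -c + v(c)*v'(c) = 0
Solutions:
 v(c) = -sqrt(C1 + c^2)
 v(c) = sqrt(C1 + c^2)


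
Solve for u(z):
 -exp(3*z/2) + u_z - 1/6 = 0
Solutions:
 u(z) = C1 + z/6 + 2*exp(3*z/2)/3


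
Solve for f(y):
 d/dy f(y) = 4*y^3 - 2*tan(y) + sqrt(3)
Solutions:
 f(y) = C1 + y^4 + sqrt(3)*y + 2*log(cos(y))


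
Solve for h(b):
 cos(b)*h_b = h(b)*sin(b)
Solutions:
 h(b) = C1/cos(b)


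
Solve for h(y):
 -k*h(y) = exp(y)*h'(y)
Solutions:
 h(y) = C1*exp(k*exp(-y))


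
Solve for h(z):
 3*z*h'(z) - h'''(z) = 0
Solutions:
 h(z) = C1 + Integral(C2*airyai(3^(1/3)*z) + C3*airybi(3^(1/3)*z), z)


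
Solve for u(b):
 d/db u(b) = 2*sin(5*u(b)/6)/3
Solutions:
 -2*b/3 + 3*log(cos(5*u(b)/6) - 1)/5 - 3*log(cos(5*u(b)/6) + 1)/5 = C1


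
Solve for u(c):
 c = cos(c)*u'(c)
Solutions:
 u(c) = C1 + Integral(c/cos(c), c)


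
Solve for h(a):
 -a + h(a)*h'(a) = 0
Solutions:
 h(a) = -sqrt(C1 + a^2)
 h(a) = sqrt(C1 + a^2)


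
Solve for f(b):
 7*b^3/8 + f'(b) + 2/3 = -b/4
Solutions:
 f(b) = C1 - 7*b^4/32 - b^2/8 - 2*b/3


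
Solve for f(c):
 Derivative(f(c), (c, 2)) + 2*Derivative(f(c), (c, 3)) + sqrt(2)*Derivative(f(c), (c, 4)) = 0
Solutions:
 f(c) = C1 + C2*c + (C3*sin(sqrt(2)*c*sqrt(-1 + sqrt(2))/2) + C4*cos(sqrt(2)*c*sqrt(-1 + sqrt(2))/2))*exp(-sqrt(2)*c/2)


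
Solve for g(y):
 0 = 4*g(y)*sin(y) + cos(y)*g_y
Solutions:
 g(y) = C1*cos(y)^4


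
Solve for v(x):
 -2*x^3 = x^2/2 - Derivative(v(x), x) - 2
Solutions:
 v(x) = C1 + x^4/2 + x^3/6 - 2*x


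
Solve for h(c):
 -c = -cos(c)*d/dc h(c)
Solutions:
 h(c) = C1 + Integral(c/cos(c), c)


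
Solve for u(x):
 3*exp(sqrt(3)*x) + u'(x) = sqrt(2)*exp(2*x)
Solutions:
 u(x) = C1 + sqrt(2)*exp(2*x)/2 - sqrt(3)*exp(sqrt(3)*x)


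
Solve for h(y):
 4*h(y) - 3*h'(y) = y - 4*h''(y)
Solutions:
 h(y) = y/4 + (C1*sin(sqrt(55)*y/8) + C2*cos(sqrt(55)*y/8))*exp(3*y/8) + 3/16


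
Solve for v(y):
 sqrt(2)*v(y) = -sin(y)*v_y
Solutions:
 v(y) = C1*(cos(y) + 1)^(sqrt(2)/2)/(cos(y) - 1)^(sqrt(2)/2)


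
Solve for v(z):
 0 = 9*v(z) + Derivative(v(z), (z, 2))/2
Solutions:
 v(z) = C1*sin(3*sqrt(2)*z) + C2*cos(3*sqrt(2)*z)


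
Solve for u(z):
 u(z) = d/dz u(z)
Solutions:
 u(z) = C1*exp(z)


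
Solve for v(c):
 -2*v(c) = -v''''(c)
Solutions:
 v(c) = C1*exp(-2^(1/4)*c) + C2*exp(2^(1/4)*c) + C3*sin(2^(1/4)*c) + C4*cos(2^(1/4)*c)


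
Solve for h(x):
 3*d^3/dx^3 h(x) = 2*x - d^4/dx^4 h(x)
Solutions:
 h(x) = C1 + C2*x + C3*x^2 + C4*exp(-3*x) + x^4/36 - x^3/27


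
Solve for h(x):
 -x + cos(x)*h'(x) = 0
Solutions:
 h(x) = C1 + Integral(x/cos(x), x)


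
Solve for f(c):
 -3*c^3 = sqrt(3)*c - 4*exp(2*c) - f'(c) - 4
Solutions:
 f(c) = C1 + 3*c^4/4 + sqrt(3)*c^2/2 - 4*c - 2*exp(2*c)


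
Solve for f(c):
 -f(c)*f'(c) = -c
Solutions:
 f(c) = -sqrt(C1 + c^2)
 f(c) = sqrt(C1 + c^2)


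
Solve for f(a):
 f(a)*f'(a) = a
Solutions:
 f(a) = -sqrt(C1 + a^2)
 f(a) = sqrt(C1 + a^2)


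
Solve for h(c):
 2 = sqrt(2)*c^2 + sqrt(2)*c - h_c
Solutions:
 h(c) = C1 + sqrt(2)*c^3/3 + sqrt(2)*c^2/2 - 2*c


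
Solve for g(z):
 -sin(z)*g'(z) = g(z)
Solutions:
 g(z) = C1*sqrt(cos(z) + 1)/sqrt(cos(z) - 1)


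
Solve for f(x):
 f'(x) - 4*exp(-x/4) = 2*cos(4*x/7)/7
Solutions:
 f(x) = C1 + sin(4*x/7)/2 - 16*exp(-x/4)


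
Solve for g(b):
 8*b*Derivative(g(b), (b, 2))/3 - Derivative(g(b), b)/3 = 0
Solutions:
 g(b) = C1 + C2*b^(9/8)


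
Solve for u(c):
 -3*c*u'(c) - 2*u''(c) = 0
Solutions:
 u(c) = C1 + C2*erf(sqrt(3)*c/2)


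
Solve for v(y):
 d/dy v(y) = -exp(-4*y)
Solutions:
 v(y) = C1 + exp(-4*y)/4


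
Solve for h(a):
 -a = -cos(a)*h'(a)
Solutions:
 h(a) = C1 + Integral(a/cos(a), a)


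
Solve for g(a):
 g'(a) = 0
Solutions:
 g(a) = C1


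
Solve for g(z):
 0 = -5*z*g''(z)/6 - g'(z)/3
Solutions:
 g(z) = C1 + C2*z^(3/5)


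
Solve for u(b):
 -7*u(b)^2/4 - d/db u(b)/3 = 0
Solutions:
 u(b) = 4/(C1 + 21*b)


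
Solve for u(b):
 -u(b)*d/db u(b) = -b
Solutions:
 u(b) = -sqrt(C1 + b^2)
 u(b) = sqrt(C1 + b^2)


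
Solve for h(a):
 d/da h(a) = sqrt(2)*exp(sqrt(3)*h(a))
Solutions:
 h(a) = sqrt(3)*(2*log(-1/(C1 + sqrt(2)*a)) - log(3))/6


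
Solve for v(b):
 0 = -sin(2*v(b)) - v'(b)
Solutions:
 v(b) = pi - acos((-C1 - exp(4*b))/(C1 - exp(4*b)))/2
 v(b) = acos((-C1 - exp(4*b))/(C1 - exp(4*b)))/2


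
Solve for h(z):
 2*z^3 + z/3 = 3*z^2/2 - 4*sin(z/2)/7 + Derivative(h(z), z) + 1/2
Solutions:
 h(z) = C1 + z^4/2 - z^3/2 + z^2/6 - z/2 - 8*cos(z/2)/7


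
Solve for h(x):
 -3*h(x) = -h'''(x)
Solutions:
 h(x) = C3*exp(3^(1/3)*x) + (C1*sin(3^(5/6)*x/2) + C2*cos(3^(5/6)*x/2))*exp(-3^(1/3)*x/2)


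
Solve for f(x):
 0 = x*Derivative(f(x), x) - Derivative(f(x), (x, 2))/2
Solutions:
 f(x) = C1 + C2*erfi(x)


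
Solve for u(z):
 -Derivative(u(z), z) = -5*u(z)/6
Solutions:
 u(z) = C1*exp(5*z/6)


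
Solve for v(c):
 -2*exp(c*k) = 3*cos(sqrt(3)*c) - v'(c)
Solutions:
 v(c) = C1 + sqrt(3)*sin(sqrt(3)*c) + 2*exp(c*k)/k


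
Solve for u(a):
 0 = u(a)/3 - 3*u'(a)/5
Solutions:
 u(a) = C1*exp(5*a/9)


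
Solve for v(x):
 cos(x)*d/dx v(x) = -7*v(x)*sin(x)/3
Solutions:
 v(x) = C1*cos(x)^(7/3)


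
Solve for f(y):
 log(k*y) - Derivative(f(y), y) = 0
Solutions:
 f(y) = C1 + y*log(k*y) - y


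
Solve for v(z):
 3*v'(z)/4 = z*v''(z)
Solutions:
 v(z) = C1 + C2*z^(7/4)


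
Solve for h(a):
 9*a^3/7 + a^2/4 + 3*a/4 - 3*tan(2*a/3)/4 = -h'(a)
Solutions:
 h(a) = C1 - 9*a^4/28 - a^3/12 - 3*a^2/8 - 9*log(cos(2*a/3))/8


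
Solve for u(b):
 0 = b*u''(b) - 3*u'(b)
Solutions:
 u(b) = C1 + C2*b^4


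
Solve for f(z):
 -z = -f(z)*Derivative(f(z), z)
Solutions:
 f(z) = -sqrt(C1 + z^2)
 f(z) = sqrt(C1 + z^2)


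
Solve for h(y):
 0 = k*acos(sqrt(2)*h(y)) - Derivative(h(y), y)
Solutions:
 Integral(1/acos(sqrt(2)*_y), (_y, h(y))) = C1 + k*y
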